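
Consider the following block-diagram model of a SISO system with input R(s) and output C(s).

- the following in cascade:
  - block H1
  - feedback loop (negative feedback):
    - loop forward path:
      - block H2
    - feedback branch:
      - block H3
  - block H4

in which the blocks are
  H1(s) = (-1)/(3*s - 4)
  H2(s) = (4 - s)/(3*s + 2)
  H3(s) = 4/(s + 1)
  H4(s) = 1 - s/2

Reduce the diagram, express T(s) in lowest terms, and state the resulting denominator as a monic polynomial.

The answer is s^3 - s^2 + 50*s/9 - 8.

Reasoning:
Step 1. collapse the loop (H2 forward, H3 return); result (-s^2 + 3*s + 4)/(3*s^2 + s + 18)
Step 2. multiply H1, [H2/(1+H2*H3)], H4 (series); result (-s^3 + 5*s^2 - 2*s - 8)/(18*s^3 - 18*s^2 + 100*s - 144)
T(s) is the step-2 result (common factors already cancelled). Leading coefficient of the denominator: 18. Divide through by 18 for the monic polynomial.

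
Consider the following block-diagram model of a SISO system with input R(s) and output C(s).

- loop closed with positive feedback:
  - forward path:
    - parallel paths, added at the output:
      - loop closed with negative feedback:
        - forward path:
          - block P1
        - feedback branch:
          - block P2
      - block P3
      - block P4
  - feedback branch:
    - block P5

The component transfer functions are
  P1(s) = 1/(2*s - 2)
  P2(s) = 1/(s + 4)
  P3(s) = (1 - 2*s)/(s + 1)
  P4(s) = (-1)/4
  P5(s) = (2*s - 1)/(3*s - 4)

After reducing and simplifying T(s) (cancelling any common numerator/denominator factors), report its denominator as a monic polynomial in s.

[1] apply the feedback formula to P1, P2 gives (s + 4)/(2*s^2 + 6*s - 7)
[2] combine [P1/(1+P1*P2)], P3, P4 in parallel gives (-18*s^3 - 44*s^2 + 101*s - 5)/(8*s^3 + 32*s^2 - 4*s - 28)
[3] apply the feedback formula to ([P1/(1+P1*P2)]+P3+P4), P5 gives (-54*s^4 - 60*s^3 + 479*s^2 - 419*s + 20)/(60*s^4 + 134*s^3 - 386*s^2 + 43*s + 107)
Step 3 gives the fully reduced T(s), with no common factor left to cancel. The denominator's leading coefficient is 60, so divide each of its coefficients by 60 to get the monic form.

Hence the answer: s^4 + 67*s^3/30 - 193*s^2/30 + 43*s/60 + 107/60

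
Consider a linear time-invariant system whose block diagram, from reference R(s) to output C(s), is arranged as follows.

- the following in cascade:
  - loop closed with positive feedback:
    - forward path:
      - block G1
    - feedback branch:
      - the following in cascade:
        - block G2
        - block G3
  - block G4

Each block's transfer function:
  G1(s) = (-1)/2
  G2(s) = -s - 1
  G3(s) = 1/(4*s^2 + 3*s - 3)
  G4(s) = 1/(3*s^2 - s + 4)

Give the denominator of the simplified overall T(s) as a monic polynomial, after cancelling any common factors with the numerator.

Step 1 - series reduction of G2, G3; result (-s - 1)/(4*s^2 + 3*s - 3)
Step 2 - collapse the loop (G1 forward, (G2*G3) return); result (-4*s^2 - 3*s + 3)/(8*s^2 + 5*s - 7)
Step 3 - combine [G1/(1-G1*(G2*G3))], G4 in series; result (-4*s^2 - 3*s + 3)/(24*s^4 + 7*s^3 + 6*s^2 + 27*s - 28)
The result of step 3 is T(s) in lowest terms. Its denominator has leading coefficient 24; dividing the denominator through by 24 makes it monic.

Answer: s^4 + 7*s^3/24 + s^2/4 + 9*s/8 - 7/6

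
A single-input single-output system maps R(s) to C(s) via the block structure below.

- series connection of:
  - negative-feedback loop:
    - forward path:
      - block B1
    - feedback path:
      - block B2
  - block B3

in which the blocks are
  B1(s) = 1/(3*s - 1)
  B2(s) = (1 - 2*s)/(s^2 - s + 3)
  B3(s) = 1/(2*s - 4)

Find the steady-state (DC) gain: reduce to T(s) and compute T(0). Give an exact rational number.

The answer is 3/8.

Reasoning:
1. apply the feedback formula to B1, B2 = (s^2 - s + 3)/(3*s^3 - 4*s^2 + 8*s - 2)
2. reduce the series chain [B1/(1+B1*B2)], B3 = (s^2 - s + 3)/(6*s^4 - 20*s^3 + 32*s^2 - 36*s + 8)
Evaluating the step-2 result (the overall T(s)) at s = 0 gives T(0) = 3/8.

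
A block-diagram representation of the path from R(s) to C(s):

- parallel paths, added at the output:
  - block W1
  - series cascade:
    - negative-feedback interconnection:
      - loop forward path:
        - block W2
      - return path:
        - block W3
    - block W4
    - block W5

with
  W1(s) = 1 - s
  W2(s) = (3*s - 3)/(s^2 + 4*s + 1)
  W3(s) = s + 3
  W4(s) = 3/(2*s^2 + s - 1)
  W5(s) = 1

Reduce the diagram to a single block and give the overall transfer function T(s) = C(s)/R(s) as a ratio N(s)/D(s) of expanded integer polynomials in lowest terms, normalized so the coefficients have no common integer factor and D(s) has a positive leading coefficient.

First reduce the diagram to T(s).

1. collapse the loop (W2 forward, W3 return); result (3*s - 3)/(4*s^2 + 10*s - 8)
2. combine [W2/(1+W2*W3)], W4, W5 in series; result (9*s - 9)/(8*s^4 + 24*s^3 - 10*s^2 - 18*s + 8)
3. add W1, ([W2/(1+W2*W3)]*W4*W5) (parallel) - this is the overall T(s), already in the required normalized form

Answer: (-8*s^5 - 16*s^4 + 34*s^3 + 8*s^2 - 17*s - 1)/(8*s^4 + 24*s^3 - 10*s^2 - 18*s + 8)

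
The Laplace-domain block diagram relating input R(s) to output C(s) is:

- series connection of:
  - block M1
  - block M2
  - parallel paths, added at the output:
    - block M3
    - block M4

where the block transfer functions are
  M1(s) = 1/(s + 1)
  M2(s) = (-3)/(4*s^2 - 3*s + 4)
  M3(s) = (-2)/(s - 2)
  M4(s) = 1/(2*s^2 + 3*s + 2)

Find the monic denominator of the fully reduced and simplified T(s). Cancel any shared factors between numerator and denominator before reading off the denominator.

Step 1 - parallel reduction of M3, M4: (-4*s^2 - 5*s - 6)/(2*s^3 - s^2 - 4*s - 4)
Step 2 - combine M1, M2, (M3+M4) in series: (12*s^2 + 15*s + 18)/(8*s^6 - 2*s^5 - 15*s^4 - 13*s^3 - 12*s^2 - 20*s - 16)
Step 2 gives the fully reduced T(s), with no common factor left to cancel. The denominator's leading coefficient is 8, so divide each of its coefficients by 8 to get the monic form.

Hence the answer: s^6 - s^5/4 - 15*s^4/8 - 13*s^3/8 - 3*s^2/2 - 5*s/2 - 2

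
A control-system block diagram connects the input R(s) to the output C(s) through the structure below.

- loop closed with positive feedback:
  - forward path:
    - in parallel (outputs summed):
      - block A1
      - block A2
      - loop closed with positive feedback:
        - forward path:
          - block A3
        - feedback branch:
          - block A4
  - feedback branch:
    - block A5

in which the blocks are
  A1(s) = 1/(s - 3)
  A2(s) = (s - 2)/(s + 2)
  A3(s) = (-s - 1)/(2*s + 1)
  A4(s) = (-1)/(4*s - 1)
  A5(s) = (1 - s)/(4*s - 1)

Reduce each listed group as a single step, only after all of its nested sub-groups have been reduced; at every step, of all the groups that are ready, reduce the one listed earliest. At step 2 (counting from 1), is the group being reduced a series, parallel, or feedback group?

(1) feedback reduction of A3, A4
(2) parallel reduction of A1, A2, [A3/(1-A3*A4)]
(3) reduce the feedback loop with forward (A1+A2+[A3/(1-A3*A4)]) and return A5
The group at step 2 is a parallel group.

Answer: parallel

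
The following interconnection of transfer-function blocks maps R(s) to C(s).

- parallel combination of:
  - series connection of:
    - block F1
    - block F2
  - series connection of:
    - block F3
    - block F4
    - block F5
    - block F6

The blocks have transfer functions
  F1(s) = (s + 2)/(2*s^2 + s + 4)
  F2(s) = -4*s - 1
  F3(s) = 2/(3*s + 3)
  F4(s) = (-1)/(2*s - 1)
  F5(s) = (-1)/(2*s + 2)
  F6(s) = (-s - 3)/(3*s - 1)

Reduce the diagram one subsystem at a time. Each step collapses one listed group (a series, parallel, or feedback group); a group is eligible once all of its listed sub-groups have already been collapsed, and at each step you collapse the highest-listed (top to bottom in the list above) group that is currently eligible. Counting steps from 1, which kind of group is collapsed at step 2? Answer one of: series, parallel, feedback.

Step 1. multiply F1, F2 (series)
Step 2. reduce the series chain F3, F4, F5, F6
Step 3. sum the parallel branches (F1*F2), (F3*F4*F5*F6)
Step 2 collapses a series group.

Hence the answer: series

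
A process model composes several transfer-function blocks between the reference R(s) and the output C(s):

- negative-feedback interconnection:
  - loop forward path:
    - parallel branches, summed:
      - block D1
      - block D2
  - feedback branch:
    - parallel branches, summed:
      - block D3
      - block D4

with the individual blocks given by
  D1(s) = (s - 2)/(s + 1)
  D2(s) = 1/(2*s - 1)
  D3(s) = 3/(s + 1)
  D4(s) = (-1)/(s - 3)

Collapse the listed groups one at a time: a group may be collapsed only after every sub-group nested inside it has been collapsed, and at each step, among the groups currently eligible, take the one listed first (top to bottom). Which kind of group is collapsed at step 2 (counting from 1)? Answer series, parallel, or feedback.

Answer: parallel

Working:
(1) sum the parallel branches D1, D2
(2) combine D3, D4 in parallel
(3) collapse the loop ((D1+D2) forward, (D3+D4) return)
The group at step 2 is a parallel group.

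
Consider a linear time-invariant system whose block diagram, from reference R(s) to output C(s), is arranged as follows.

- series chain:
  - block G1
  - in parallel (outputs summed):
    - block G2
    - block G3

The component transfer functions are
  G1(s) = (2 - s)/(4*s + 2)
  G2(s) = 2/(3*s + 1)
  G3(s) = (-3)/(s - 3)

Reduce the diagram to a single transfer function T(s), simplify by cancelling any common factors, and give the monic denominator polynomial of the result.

Answer: s^3 - 13*s^2/6 - 7*s/3 - 1/2

Working:
Step 1 - combine G2, G3 in parallel, giving (-7*s - 9)/(3*s^2 - 8*s - 3)
Step 2 - reduce the series chain G1, (G2+G3), giving (7*s^2 - 5*s - 18)/(12*s^3 - 26*s^2 - 28*s - 6)
Step 2 gives the fully reduced T(s), with no common factor left to cancel. The denominator's leading coefficient is 12, so divide each of its coefficients by 12 to get the monic form.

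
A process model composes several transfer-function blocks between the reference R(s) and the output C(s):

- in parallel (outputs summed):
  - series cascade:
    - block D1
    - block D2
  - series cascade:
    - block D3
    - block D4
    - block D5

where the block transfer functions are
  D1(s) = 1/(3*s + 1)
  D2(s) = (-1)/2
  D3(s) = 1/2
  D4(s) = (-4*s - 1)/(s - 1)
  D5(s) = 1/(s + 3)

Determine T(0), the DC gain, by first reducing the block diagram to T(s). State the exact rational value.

Reducing step by step:

Step 1. multiply D1, D2 (series): (-1)/(6*s + 2)
Step 2. reduce the series chain D3, D4, D5: (-4*s - 1)/(2*s^2 + 4*s - 6)
Step 3. parallel reduction of (D1*D2), (D3*D4*D5): (-13*s^2 - 9*s + 2)/(6*s^3 + 14*s^2 - 14*s - 6)
That last expression is T(s); at s = 0 only the constant terms survive, so T(0) = 2/(-6) = -1/3.

Answer: -1/3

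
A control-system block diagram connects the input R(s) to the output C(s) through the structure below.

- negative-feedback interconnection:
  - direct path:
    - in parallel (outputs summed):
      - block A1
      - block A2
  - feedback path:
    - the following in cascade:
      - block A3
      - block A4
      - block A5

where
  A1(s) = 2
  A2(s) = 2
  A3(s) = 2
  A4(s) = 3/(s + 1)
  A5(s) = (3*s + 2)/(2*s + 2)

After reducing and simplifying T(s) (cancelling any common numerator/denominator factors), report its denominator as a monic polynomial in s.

(1) parallel reduction of A1, A2: 4
(2) combine A3, A4, A5 in series: (9*s + 6)/(s^2 + 2*s + 1)
(3) feedback reduction of (A1+A2), (A3*A4*A5): (4*s^2 + 8*s + 4)/(s^2 + 38*s + 25)
Step 3 gives the fully reduced T(s), with no common factor left to cancel. The denominator is already monic (leading coefficient 1).

Final answer: s^2 + 38*s + 25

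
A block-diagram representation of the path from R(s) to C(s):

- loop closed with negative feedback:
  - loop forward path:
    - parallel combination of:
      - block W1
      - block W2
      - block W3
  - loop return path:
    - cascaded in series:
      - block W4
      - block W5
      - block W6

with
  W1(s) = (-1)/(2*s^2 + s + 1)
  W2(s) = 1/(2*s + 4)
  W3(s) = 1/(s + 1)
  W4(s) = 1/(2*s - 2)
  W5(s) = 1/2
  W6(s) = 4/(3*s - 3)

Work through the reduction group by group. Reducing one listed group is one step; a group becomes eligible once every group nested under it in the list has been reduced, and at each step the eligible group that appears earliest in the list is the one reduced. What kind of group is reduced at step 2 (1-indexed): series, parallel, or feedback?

The answer is series.

Reasoning:
(1) sum the parallel branches W1, W2, W3
(2) reduce the series chain W4, W5, W6
(3) close the feedback loop around (W1+W2+W3), (W4*W5*W6)
The group at step 2 is a series group.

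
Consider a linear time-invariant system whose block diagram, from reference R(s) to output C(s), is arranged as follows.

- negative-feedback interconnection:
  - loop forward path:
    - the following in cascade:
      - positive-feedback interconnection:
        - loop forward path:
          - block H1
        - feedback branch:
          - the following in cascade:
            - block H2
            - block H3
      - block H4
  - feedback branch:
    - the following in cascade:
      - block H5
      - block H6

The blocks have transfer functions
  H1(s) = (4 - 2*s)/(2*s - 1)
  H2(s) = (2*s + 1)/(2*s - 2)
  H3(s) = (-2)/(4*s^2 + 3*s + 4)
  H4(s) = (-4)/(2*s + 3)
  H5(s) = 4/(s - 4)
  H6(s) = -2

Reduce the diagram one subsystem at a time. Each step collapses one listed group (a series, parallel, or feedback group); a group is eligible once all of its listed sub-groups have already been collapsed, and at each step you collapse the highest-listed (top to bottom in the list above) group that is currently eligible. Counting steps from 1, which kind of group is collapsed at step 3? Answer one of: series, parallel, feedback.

The answer is series.

Reasoning:
[1] cascade H2, H3
[2] close the feedback loop around H1, (H2*H3)
[3] multiply [H1/(1-H1*(H2*H3))], H4 (series)
[4] cascade H5, H6
[5] collapse the loop (([H1/(1-H1*(H2*H3))]*H4) forward, (H5*H6) return)
Step 3: series.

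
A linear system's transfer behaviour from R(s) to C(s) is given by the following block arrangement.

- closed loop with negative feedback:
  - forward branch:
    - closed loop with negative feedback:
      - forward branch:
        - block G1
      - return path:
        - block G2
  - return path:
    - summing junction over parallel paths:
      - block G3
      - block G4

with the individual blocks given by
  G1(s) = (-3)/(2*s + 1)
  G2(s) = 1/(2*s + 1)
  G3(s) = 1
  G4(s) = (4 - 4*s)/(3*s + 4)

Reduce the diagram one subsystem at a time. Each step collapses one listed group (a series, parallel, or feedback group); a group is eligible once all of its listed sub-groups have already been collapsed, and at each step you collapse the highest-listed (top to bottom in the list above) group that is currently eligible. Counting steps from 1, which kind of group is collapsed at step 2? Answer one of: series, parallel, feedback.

Step 1. reduce the feedback loop with forward G1 and return G2
Step 2. reduce the parallel group G3, G4
Step 3. collapse the loop ([G1/(1+G1*G2)] forward, (G3+G4) return)
Step 2: parallel.

Answer: parallel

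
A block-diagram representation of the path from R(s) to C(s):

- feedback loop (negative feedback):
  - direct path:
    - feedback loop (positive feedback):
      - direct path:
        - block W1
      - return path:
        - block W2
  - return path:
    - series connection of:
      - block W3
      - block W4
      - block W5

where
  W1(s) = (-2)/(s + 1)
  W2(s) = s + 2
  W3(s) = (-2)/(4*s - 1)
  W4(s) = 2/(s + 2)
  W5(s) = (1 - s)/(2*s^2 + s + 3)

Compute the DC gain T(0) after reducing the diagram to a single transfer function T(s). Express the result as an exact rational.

First reduce the diagram to T(s).

(1) apply the feedback formula to W1, W2 -> (-2)/(3*s + 5)
(2) combine W3, W4, W5 in series -> (4*s - 4)/(8*s^4 + 18*s^3 + 15*s^2 + 19*s - 6)
(3) apply the feedback formula to [W1/(1-W1*W2)], (W3*W4*W5) -> (-16*s^4 - 36*s^3 - 30*s^2 - 38*s + 12)/(24*s^5 + 94*s^4 + 135*s^3 + 132*s^2 + 69*s - 22)
The step-3 result is T(s). Setting s = 0: T(0) = 12/(-22) = -6/11.

Answer: -6/11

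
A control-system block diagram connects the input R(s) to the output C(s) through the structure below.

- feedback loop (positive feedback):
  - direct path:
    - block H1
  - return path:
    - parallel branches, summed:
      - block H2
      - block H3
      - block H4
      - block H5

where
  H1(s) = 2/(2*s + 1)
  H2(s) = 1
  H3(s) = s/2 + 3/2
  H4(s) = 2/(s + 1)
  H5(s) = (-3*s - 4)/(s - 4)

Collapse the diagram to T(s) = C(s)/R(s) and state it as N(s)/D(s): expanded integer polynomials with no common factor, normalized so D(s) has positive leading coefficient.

(1) add H2, H3, H4, H5 (parallel); result (s^3 - 4*s^2 - 29*s - 44)/(2*s^2 - 6*s - 8)
(2) collapse the loop (H1 forward, (H2+H3+H4+H5) return) - this is the overall T(s), already in the required normalized form

Answer: (2*s^2 - 6*s - 8)/(s^3 - s^2 + 18*s + 40)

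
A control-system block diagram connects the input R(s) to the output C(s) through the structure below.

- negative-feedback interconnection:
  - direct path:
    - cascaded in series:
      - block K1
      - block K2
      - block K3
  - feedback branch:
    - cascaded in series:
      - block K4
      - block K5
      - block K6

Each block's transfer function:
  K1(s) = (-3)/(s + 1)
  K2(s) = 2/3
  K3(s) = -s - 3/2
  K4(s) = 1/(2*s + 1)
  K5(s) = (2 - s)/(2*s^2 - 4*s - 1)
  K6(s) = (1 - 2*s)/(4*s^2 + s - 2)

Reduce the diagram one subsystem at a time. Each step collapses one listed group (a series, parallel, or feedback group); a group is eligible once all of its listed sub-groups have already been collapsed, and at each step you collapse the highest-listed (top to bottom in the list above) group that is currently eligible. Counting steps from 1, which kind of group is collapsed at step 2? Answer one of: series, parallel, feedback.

Reducing step by step:

Step 1 - series reduction of K1, K2, K3
Step 2 - combine K4, K5, K6 in series
Step 3 - feedback reduction of (K1*K2*K3), (K4*K5*K6)
At step 2 the group reduced is series.

Answer: series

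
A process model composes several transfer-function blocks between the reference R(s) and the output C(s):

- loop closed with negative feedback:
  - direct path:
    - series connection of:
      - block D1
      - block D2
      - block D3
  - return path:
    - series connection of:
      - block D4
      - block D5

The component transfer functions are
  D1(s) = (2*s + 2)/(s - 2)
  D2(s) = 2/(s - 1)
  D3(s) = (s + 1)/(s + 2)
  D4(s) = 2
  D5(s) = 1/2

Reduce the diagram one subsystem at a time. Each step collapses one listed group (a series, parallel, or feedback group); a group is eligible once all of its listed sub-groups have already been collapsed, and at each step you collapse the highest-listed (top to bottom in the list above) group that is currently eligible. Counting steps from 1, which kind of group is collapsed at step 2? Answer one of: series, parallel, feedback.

Step 1: multiply D1, D2, D3 (series)
Step 2: series reduction of D4, D5
Step 3: close the feedback loop around (D1*D2*D3), (D4*D5)
The group at step 2 is a series group.

Hence the answer: series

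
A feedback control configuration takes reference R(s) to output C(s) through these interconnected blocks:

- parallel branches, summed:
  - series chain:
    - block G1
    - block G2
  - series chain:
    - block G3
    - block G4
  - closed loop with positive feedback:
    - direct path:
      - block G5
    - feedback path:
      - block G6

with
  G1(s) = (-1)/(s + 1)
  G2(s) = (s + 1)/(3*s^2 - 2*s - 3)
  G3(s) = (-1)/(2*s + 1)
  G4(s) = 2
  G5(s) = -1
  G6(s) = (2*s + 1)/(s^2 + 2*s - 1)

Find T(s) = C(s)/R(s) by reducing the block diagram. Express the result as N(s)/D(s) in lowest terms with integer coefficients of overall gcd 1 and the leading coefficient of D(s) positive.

Step 1. multiply G1, G2 (series); result (-1)/(3*s^2 - 2*s - 3)
Step 2. combine G3, G4 in series; result (-2)/(2*s + 1)
Step 3. feedback reduction of G5, G6; result (-s^2 - 2*s + 1)/(s^2 + 4*s)
Step 4. sum the parallel branches (G1*G2), (G3*G4), [G5/(1-G5*G6)]; the result is T(s) itself (integer coefficients, no common factor, positive leading denominator coefficient)

Final answer: (-6*s^5 - 17*s^4 - 6*s^3 + 31*s^2 + 18*s - 3)/(6*s^5 + 23*s^4 - 12*s^3 - 35*s^2 - 12*s)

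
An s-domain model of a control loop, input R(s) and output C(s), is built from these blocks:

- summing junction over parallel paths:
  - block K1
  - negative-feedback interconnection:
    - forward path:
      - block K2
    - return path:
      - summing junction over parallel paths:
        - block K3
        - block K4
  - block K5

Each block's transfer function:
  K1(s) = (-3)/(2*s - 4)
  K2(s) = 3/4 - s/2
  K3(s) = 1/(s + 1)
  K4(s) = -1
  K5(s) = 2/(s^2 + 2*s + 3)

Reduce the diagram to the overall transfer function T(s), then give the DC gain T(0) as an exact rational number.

First reduce the diagram to T(s).

[1] sum the parallel branches K3, K4 -> (-s)/(s + 1)
[2] collapse the loop (K2 forward, (K3+K4) return) -> (-2*s^2 + s + 3)/(2*s^2 + s + 4)
[3] parallel reduction of K1, [K2/(1+K2*(K3+K4))], K5 -> (-4*s^5 - 4*s^4 + 3*s^3 - 26*s^2 - 43*s - 104)/(4*s^5 + 2*s^4 + 4*s^3 - 26*s^2 - 20*s - 48)
Step 3 gives the overall T(s). Then T(0) = -104/(-48) = 13/6.

Answer: 13/6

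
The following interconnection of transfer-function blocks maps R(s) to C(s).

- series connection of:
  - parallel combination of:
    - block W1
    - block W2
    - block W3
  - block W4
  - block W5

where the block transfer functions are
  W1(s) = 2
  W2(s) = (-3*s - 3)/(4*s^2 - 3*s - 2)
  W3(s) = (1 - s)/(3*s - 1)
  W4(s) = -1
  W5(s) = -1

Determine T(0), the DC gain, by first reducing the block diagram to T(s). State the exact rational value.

1. parallel reduction of W1, W2, W3: (20*s^3 - 28*s^2 - 13*s + 5)/(12*s^3 - 13*s^2 - 3*s + 2)
2. combine (W1+W2+W3), W4, W5 in series: (20*s^3 - 28*s^2 - 13*s + 5)/(12*s^3 - 13*s^2 - 3*s + 2)
Step 2 gives the overall T(s). Then T(0) = 5/2.

Therefore the answer is 5/2.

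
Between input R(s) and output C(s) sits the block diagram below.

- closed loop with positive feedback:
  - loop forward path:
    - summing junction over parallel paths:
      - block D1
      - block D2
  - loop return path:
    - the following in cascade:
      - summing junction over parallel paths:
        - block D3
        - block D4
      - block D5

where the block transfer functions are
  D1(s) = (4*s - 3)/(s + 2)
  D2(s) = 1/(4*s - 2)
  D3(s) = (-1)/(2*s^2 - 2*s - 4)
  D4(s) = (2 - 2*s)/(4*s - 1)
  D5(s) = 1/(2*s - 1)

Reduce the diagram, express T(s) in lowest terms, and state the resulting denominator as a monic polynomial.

Reducing step by step:

[1] parallel reduction of D1, D2 = (16*s^2 - 19*s + 8)/(4*s^2 + 6*s - 4)
[2] add D3, D4 (parallel) = (-4*s^3 + 8*s^2 - 7)/(8*s^3 - 10*s^2 - 14*s + 4)
[3] reduce the series chain (D3+D4), D5 = (-4*s^3 + 8*s^2 - 7)/(16*s^4 - 28*s^3 - 18*s^2 + 22*s - 4)
[4] close the feedback loop around (D1+D2), ((D3+D4)*D5) = (256*s^6 - 752*s^5 + 372*s^4 + 470*s^3 - 626*s^2 + 252*s - 32)/(64*s^6 + 48*s^5 - 508*s^4 + 276*s^3 + 236*s^2 - 245*s + 72)
No further cancellation is possible in the step-4 result, so that is T(s). Its denominator becomes monic after dividing by the leading coefficient 64.

Answer: s^6 + 3*s^5/4 - 127*s^4/16 + 69*s^3/16 + 59*s^2/16 - 245*s/64 + 9/8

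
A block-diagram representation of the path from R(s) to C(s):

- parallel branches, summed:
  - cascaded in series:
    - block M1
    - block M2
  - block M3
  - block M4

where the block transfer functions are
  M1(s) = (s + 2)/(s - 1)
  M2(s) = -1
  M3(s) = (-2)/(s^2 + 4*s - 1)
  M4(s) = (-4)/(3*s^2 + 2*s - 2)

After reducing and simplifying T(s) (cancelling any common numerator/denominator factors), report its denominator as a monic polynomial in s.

1. cascade M1, M2; result (-s - 2)/(s - 1)
2. parallel reduction of (M1*M2), M3, M4; result (-3*s^5 - 20*s^4 - 41*s^3 - 6*s^2 + 46*s - 12)/(3*s^5 + 11*s^4 - 11*s^3 - 13*s^2 + 12*s - 2)
T(s) is the step-2 result (common factors already cancelled). Leading coefficient of the denominator: 3. Divide through by 3 for the monic polynomial.

Final answer: s^5 + 11*s^4/3 - 11*s^3/3 - 13*s^2/3 + 4*s - 2/3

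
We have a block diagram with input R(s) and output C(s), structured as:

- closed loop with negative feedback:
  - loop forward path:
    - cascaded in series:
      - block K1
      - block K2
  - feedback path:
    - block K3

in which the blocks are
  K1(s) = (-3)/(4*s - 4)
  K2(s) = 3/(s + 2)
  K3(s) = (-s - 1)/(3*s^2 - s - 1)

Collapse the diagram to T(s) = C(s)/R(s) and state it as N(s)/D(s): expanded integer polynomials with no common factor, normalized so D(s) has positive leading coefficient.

Reducing step by step:

Step 1. multiply K1, K2 (series): (-9)/(4*s^2 + 4*s - 8)
Step 2. feedback reduction of (K1*K2), K3; the result is T(s) itself (integer coefficients, no common factor, positive leading denominator coefficient)

Answer: (-27*s^2 + 9*s + 9)/(12*s^4 + 8*s^3 - 32*s^2 + 13*s + 17)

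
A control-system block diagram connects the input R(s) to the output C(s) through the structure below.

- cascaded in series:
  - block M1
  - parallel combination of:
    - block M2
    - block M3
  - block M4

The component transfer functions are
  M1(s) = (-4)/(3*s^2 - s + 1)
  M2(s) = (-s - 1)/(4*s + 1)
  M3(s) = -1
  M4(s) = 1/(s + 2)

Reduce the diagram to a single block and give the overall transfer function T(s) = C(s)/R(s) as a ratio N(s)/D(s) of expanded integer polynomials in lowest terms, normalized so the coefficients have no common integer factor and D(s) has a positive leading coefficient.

The answer is (20*s + 8)/(12*s^4 + 23*s^3 + s^2 + 7*s + 2).

Reasoning:
[1] sum the parallel branches M2, M3: (-5*s - 2)/(4*s + 1)
[2] reduce the series chain M1, (M2+M3), M4; the result is T(s) itself (integer coefficients, no common factor, positive leading denominator coefficient)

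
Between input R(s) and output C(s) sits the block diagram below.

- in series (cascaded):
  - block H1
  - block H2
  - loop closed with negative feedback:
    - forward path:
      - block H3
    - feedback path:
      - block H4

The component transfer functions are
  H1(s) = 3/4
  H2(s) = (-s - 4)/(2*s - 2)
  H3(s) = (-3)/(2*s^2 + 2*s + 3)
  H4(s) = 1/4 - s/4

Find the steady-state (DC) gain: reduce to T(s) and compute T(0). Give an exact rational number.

Answer: -2

Working:
1. reduce the feedback loop with forward H3 and return H4 gives (-12)/(8*s^2 + 11*s + 9)
2. series reduction of H1, H2, [H3/(1+H3*H4)] gives (9*s + 36)/(16*s^3 + 6*s^2 - 4*s - 18)
Evaluating the step-2 result (the overall T(s)) at s = 0 gives T(0) = 36/(-18) = -2.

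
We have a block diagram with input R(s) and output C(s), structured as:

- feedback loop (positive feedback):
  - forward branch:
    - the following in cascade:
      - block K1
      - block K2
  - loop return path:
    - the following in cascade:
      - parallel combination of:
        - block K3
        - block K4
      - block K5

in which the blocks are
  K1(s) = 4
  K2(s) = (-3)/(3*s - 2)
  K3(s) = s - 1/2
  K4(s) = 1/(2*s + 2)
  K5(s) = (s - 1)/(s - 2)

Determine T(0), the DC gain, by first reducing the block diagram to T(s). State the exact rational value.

Step 1. cascade K1, K2 gives (-12)/(3*s - 2)
Step 2. sum the parallel branches K3, K4 gives (2*s^2 + s)/(2*s + 2)
Step 3. cascade (K3+K4), K5 gives (2*s^3 - s^2 - s)/(2*s^2 - 2*s - 4)
Step 4. close the feedback loop around (K1*K2), ((K3+K4)*K5) gives (-12*s^2 + 12*s + 24)/(15*s^3 - 11*s^2 - 10*s + 4)
Step 4 gives the overall T(s). Then T(0) = 24/4 = 6.

Answer: 6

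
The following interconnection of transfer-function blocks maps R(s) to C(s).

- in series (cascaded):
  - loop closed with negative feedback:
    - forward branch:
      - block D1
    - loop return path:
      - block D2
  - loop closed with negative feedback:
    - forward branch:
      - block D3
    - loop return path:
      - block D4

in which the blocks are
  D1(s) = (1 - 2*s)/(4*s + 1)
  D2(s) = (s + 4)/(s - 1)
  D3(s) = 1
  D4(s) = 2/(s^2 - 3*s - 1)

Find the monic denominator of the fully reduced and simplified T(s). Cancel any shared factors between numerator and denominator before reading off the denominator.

First reduce the diagram to T(s).

Step 1. collapse the loop (D1 forward, D2 return) = (-2*s^2 + 3*s - 1)/(2*s^2 - 10*s + 3)
Step 2. feedback reduction of D3, D4 = (s^2 - 3*s - 1)/(s^2 - 3*s + 1)
Step 3. multiply [D1/(1+D1*D2)], [D3/(1+D3*D4)] (series) = (-2*s^4 + 9*s^3 - 8*s^2 + 1)/(2*s^4 - 16*s^3 + 35*s^2 - 19*s + 3)
No further cancellation is possible in the step-3 result, so that is T(s). Its denominator becomes monic after dividing by the leading coefficient 2.

Answer: s^4 - 8*s^3 + 35*s^2/2 - 19*s/2 + 3/2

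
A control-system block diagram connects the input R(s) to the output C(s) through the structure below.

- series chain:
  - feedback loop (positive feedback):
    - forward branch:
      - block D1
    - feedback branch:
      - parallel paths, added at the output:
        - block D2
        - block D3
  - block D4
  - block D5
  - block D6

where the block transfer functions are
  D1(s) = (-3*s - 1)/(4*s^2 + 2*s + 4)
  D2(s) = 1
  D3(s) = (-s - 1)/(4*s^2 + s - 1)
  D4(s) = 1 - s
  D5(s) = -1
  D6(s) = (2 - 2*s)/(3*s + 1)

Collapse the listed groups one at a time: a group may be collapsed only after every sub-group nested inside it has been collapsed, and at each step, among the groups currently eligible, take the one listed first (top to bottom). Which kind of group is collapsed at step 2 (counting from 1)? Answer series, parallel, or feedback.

[1] combine D2, D3 in parallel
[2] close the feedback loop around D1, (D2+D3)
[3] series reduction of [D1/(1-D1*(D2+D3))], D4, D5, D6
At step 2 the group reduced is feedback.

Hence the answer: feedback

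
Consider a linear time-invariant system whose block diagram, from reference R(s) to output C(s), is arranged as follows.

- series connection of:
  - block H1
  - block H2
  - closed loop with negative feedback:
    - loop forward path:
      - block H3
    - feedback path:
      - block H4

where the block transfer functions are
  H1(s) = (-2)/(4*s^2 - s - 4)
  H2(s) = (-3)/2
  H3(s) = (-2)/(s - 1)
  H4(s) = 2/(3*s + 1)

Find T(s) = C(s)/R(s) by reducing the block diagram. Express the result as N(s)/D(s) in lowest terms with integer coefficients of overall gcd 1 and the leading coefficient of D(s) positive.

Step 1: apply the feedback formula to H3, H4 gives (-6*s - 2)/(3*s^2 - 2*s - 5)
Step 2: cascade H1, H2, [H3/(1+H3*H4)] - this is the overall T(s), already in the required normalized form

Hence the answer: (-18*s - 6)/(12*s^4 - 11*s^3 - 30*s^2 + 13*s + 20)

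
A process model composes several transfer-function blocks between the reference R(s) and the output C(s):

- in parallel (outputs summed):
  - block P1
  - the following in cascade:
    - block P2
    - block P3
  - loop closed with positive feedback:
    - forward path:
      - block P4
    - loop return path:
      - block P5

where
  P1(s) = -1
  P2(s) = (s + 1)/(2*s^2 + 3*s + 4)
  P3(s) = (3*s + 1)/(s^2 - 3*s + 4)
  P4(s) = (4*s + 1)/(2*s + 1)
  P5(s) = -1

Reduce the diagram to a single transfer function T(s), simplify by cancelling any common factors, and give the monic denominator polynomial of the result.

Step 1. cascade P2, P3: (3*s^2 + 4*s + 1)/(2*s^4 - 3*s^3 + 3*s^2 + 16)
Step 2. close the feedback loop around P4, P5: (4*s + 1)/(6*s + 2)
Step 3. combine P1, (P2*P3), [P4/(1-P4*P5)] in parallel: (-4*s^5 + 4*s^4 + 15*s^3 + 27*s^2 - 18*s - 14)/(12*s^5 - 14*s^4 + 12*s^3 + 6*s^2 + 96*s + 32)
The result of step 3 is T(s) in lowest terms. Its denominator has leading coefficient 12; dividing the denominator through by 12 makes it monic.

Hence the answer: s^5 - 7*s^4/6 + s^3 + s^2/2 + 8*s + 8/3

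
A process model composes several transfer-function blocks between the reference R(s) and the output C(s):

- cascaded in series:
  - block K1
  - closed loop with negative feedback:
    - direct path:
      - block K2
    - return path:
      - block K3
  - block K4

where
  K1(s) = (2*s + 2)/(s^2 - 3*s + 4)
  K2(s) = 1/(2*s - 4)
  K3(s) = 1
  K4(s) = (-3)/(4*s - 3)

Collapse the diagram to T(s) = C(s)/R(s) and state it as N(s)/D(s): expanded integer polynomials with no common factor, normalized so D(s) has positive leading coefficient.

(1) reduce the feedback loop with forward K2 and return K3; result 1/(2*s - 3)
(2) combine K1, [K2/(1+K2*K3)], K4 in series, which is the overall transfer function T(s) = C(s)/R(s) in lowest terms

Answer: (-6*s - 6)/(8*s^4 - 42*s^3 + 95*s^2 - 99*s + 36)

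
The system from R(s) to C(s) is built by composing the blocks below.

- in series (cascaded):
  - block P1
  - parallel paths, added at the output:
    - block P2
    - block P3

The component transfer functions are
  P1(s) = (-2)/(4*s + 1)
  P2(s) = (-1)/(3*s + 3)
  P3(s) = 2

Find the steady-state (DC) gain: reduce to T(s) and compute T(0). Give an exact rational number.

(1) sum the parallel branches P2, P3: (6*s + 5)/(3*s + 3)
(2) multiply P1, (P2+P3) (series): (-12*s - 10)/(12*s^2 + 15*s + 3)
DC gain: substitute s = 0 into T(s) from step 2: T(0) = -10/3.

Therefore the answer is -10/3.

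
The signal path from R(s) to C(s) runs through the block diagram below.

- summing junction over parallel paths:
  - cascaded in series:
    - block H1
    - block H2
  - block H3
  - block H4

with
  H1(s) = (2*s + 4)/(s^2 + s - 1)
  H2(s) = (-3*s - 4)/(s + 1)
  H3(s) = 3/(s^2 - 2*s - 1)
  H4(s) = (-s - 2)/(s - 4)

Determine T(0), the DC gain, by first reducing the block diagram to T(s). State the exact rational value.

Step 1: combine H1, H2 in series, giving (-6*s^2 - 20*s - 16)/(s^3 + 2*s^2 - 1)
Step 2: add (H1*H2), H3, H4 (parallel), giving (-s^6 - 8*s^5 + 24*s^4 + 69*s^3 - 88*s^2 - 200*s - 54)/(s^6 - 4*s^5 - 5*s^4 + 17*s^3 + 14*s^2 - 7*s - 4)
Step 2 gives the overall T(s). Then T(0) = -54/(-4) = 27/2.

Final answer: 27/2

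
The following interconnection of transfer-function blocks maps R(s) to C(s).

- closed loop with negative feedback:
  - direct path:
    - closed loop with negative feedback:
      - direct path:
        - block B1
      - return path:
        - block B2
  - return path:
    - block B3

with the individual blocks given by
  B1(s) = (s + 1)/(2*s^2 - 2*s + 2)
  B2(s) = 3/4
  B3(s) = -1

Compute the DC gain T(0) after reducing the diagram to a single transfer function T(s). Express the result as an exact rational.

(1) close the feedback loop around B1, B2: (4*s + 4)/(8*s^2 - 5*s + 11)
(2) collapse the loop ([B1/(1+B1*B2)] forward, B3 return): (4*s + 4)/(8*s^2 - 9*s + 7)
Step 2 gives the overall T(s). Then T(0) = 4/7.

Final answer: 4/7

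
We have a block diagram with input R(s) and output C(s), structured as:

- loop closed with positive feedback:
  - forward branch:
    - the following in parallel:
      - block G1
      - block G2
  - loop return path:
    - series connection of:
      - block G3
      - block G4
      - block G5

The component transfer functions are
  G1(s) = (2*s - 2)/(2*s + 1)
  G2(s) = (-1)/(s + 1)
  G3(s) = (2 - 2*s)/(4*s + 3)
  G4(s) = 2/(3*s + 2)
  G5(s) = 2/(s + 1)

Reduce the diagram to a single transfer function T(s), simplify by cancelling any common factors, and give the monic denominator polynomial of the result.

Answer: s^5 + 47*s^4/12 + 161*s^3/24 + 13*s^2/4 + 11*s/8 + 5/4

Working:
Step 1: combine G1, G2 in parallel; result (2*s^2 - 2*s - 3)/(2*s^2 + 3*s + 1)
Step 2: series reduction of G3, G4, G5; result (8 - 8*s)/(12*s^3 + 29*s^2 + 23*s + 6)
Step 3: reduce the feedback loop with forward (G1+G2) and return (G3*G4*G5); result (24*s^5 + 34*s^4 - 48*s^3 - 121*s^2 - 81*s - 18)/(24*s^5 + 94*s^4 + 161*s^3 + 78*s^2 + 33*s + 30)
The result of step 3 is T(s) in lowest terms. Its denominator has leading coefficient 24; dividing the denominator through by 24 makes it monic.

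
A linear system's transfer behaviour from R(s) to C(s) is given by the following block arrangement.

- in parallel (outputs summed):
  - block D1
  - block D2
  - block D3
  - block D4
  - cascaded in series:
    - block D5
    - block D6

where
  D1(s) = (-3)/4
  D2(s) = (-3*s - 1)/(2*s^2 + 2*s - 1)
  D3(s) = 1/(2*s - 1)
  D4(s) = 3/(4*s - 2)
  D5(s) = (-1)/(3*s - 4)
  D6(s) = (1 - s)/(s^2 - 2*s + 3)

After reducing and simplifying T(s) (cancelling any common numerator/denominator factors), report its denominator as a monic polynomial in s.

(1) series reduction of D5, D6 -> (s - 1)/(3*s^3 - 10*s^2 + 17*s - 12)
(2) combine D1, D2, D3, D4, (D5*D6) in parallel -> (-36*s^6 + 90*s^5 + 20*s^4 - 421*s^3 + 798*s^2 - 565*s + 104)/(48*s^6 - 136*s^5 + 144*s^4 + 116*s^3 - 408*s^2 + 260*s - 48)
Step 2 gives the fully reduced T(s), with no common factor left to cancel. The denominator's leading coefficient is 48, so divide each of its coefficients by 48 to get the monic form.

Answer: s^6 - 17*s^5/6 + 3*s^4 + 29*s^3/12 - 17*s^2/2 + 65*s/12 - 1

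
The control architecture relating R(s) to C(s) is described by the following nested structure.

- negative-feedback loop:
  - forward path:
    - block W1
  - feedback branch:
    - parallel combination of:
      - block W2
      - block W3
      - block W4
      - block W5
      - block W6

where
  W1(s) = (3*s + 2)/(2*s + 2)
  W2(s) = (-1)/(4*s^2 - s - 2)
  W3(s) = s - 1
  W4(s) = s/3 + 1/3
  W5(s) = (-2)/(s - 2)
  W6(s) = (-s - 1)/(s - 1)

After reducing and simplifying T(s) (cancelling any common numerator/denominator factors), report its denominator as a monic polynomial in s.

First reduce the diagram to T(s).

Step 1: sum the parallel branches W2, W3, W4, W5, W6 gives (16*s^5 - 72*s^4 + 53*s^3 + 52*s^2 - 21*s - 22)/(12*s^4 - 39*s^3 + 27*s^2 + 12*s - 12)
Step 2: feedback reduction of W1, (W2+W3+W4+W5+W6) gives (36*s^5 - 93*s^4 + 3*s^3 + 90*s^2 - 12*s - 24)/(48*s^6 - 160*s^5 - 39*s^4 + 238*s^3 + 119*s^2 - 108*s - 68)
Step 2 gives the fully reduced T(s), with no common factor left to cancel. The denominator's leading coefficient is 48, so divide each of its coefficients by 48 to get the monic form.

Answer: s^6 - 10*s^5/3 - 13*s^4/16 + 119*s^3/24 + 119*s^2/48 - 9*s/4 - 17/12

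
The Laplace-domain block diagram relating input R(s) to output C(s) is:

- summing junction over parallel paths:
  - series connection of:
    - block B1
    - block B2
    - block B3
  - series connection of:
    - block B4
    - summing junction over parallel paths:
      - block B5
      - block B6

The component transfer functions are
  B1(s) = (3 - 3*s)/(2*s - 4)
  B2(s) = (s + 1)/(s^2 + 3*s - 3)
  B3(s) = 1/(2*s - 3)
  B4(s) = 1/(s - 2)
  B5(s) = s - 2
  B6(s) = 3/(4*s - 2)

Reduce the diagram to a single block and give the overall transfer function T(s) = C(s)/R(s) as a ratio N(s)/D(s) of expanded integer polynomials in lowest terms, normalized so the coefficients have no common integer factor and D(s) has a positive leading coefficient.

(1) multiply B1, B2, B3 (series) = (3 - 3*s^2)/(4*s^4 - 2*s^3 - 42*s^2 + 78*s - 36)
(2) parallel reduction of B5, B6 = (4*s^2 - 10*s + 7)/(4*s - 2)
(3) combine B4, (B5+B6) in series = (4*s^2 - 10*s + 7)/(4*s^2 - 10*s + 4)
(4) add (B1*B2*B3), (B4*(B5+B6)) (parallel), which is the overall transfer function T(s) = C(s)/R(s) in lowest terms

Answer: (8*s^5 - 8*s^4 - 82*s^3 + 210*s^2 - 189*s + 60)/(8*s^5 - 8*s^4 - 82*s^3 + 198*s^2 - 150*s + 36)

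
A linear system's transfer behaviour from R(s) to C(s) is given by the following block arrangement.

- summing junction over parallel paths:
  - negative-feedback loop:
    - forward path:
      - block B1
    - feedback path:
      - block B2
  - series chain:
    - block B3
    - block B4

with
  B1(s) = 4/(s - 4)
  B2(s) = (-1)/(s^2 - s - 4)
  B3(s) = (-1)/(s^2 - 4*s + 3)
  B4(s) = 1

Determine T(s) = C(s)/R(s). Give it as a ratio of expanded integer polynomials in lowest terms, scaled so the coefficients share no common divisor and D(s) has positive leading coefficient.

[1] reduce the feedback loop with forward B1 and return B2, giving (4*s^2 - 4*s - 16)/(s^3 - 5*s^2 + 12)
[2] multiply B3, B4 (series), giving (-1)/(s^2 - 4*s + 3)
[3] add [B1/(1+B1*B2)], (B3*B4) (parallel), which is the overall transfer function T(s) = C(s)/R(s) in lowest terms

Final answer: (4*s^4 - 21*s^3 + 17*s^2 + 52*s - 60)/(s^5 - 9*s^4 + 23*s^3 - 3*s^2 - 48*s + 36)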